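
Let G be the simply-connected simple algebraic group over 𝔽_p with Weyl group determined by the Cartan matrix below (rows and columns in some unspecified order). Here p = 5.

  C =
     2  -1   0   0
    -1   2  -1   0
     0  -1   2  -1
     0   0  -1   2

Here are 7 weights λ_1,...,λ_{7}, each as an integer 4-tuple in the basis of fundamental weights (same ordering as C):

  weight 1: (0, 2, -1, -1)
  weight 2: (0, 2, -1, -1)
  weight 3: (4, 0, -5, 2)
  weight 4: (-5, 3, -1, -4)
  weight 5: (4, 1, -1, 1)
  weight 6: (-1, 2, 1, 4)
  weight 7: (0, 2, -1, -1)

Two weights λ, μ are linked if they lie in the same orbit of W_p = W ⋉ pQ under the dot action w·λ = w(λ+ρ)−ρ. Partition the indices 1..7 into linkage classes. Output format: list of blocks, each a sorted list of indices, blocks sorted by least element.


Cartan matrix: type A_4 (|W|=120); un-permuting the 4 rows.

Ā_5 reps of the 7 weights (A_4, coords as presented):

  λ_1+ρ ↦ (1, 3, 0, 0)
  λ_2+ρ ↦ (1, 3, 0, 0)
  λ_3+ρ ↦ (1, 3, 0, 0)
  λ_4+ρ ↦ (1, 3, 0, 0)
  λ_5+ρ ↦ (1, 0, 2, 0)
  λ_6+ρ ↦ (3, 2, 0, 0)
  λ_7+ρ ↦ (1, 3, 0, 0)

3 distinct reps among the 7 weights ⇒ 3 W_5-linkage classes:

[[1, 2, 3, 4, 7], [5], [6]]


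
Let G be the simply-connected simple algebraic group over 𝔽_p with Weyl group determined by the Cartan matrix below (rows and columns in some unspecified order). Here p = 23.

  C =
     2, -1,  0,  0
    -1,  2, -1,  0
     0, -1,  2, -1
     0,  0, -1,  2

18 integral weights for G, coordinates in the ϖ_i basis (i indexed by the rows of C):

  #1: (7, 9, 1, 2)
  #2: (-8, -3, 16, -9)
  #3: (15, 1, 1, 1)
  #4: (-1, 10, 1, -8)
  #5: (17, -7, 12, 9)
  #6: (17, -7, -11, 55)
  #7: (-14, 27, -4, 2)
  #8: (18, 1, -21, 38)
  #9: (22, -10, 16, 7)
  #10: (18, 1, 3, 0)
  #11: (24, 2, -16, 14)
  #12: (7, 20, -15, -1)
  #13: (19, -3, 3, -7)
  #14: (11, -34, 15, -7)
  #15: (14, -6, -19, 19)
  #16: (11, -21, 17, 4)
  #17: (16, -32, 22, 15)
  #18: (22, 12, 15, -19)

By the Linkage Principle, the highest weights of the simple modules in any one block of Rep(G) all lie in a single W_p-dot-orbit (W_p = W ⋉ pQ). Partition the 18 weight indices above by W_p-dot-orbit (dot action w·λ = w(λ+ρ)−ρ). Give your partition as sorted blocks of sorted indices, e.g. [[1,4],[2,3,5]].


Type A_4, rank 4, |W|=120; reorder rows/cols to standard.

Folding the 18 weights λ_j+ρ into Ā_23 (reps in the given 4-coord order):

  [1] (8, 10, 2, 3);  [2] (2, 7, 0, 8);  [3] (16, 2, 2, 2);  [4] (0, 6, 5, 2);  [5] (0, 6, 5, 2);  [6] (0, 6, 5, 2);  [7] (8, 10, 2, 3);  [8] (16, 2, 2, 2);  [9] (2, 7, 0, 8);  [10] (16, 2, 2, 2);  [11] (8, 10, 2, 3);  [12] (2, 7, 0, 8);  [13] (16, 2, 2, 2);  [14] (0, 6, 5, 2);  [15] (8, 10, 2, 3);  [16] (8, 10, 2, 3);  [17] (2, 7, 0, 8);  [18] (0, 6, 5, 2)

4 distinct reps among the 18 weights ⇒ 4 W_23-linkage classes:

[[1, 7, 11, 15, 16], [2, 9, 12, 17], [3, 8, 10, 13], [4, 5, 6, 14, 18]]


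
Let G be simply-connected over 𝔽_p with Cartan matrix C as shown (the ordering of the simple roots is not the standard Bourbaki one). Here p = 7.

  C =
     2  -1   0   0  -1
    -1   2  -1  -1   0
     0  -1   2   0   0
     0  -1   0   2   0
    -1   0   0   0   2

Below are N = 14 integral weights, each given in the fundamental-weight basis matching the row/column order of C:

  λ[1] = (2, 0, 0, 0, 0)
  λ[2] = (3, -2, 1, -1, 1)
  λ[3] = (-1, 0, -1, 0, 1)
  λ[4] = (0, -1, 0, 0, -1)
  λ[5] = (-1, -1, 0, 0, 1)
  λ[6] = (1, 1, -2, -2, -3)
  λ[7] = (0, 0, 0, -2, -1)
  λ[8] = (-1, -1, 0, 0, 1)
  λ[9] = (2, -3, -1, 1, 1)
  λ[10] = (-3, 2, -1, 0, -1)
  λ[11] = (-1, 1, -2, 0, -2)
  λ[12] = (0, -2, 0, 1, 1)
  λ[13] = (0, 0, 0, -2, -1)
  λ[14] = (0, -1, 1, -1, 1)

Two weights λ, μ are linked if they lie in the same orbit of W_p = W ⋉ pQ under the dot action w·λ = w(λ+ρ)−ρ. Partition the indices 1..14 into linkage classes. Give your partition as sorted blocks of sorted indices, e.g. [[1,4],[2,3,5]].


Cartan matrix: type D_5 (|W|=1920); un-permuting the 5 rows.

Alcove-folded reps (p=7, 14 weights, presented ϖ-order):

    λ_1+ρ ↦ (1, 0, 1, 1, 0)
    λ_2+ρ ↦ (0, 0, 1, 1, 2)
    λ_3+ρ ↦ (0, 1, 0, 1, 2)
    λ_4+ρ ↦ (1, 0, 1, 1, 0)
    λ_5+ρ ↦ (0, 0, 1, 1, 2)
    λ_6+ρ ↦ (0, 0, 1, 1, 2)
    λ_7+ρ ↦ (1, 0, 1, 1, 0)
    λ_8+ρ ↦ (0, 0, 1, 1, 2)
    λ_9+ρ ↦ (1, 0, 2, 0, 2)
    λ_10+ρ ↦ (0, 1, 0, 1, 2)
    λ_11+ρ ↦ (1, 0, 1, 1, 0)
    λ_12+ρ ↦ (0, 1, 0, 1, 2)
    λ_13+ρ ↦ (1, 0, 1, 1, 0)
    λ_14+ρ ↦ (1, 0, 2, 0, 2)

Grouping the 14 weights by Ā_7-representative: 4 linkage classes.

[[1, 4, 7, 11, 13], [2, 5, 6, 8], [3, 10, 12], [9, 14]]


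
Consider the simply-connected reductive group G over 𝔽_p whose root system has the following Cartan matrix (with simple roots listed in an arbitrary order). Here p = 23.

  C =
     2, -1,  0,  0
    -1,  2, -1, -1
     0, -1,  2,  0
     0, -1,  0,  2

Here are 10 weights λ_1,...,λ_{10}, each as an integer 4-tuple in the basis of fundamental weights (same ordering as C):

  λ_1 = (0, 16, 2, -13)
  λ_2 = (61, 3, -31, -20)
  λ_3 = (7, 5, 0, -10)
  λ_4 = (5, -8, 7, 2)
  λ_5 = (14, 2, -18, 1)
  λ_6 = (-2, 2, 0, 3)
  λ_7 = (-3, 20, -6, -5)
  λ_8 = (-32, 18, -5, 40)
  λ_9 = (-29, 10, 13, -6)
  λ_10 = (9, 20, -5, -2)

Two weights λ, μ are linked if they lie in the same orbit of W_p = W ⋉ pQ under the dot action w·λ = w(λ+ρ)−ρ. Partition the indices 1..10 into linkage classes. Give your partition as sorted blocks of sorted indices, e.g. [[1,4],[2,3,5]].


Dynkin diagram of C (from the 6 off-diagonal −1 entries): D_4.

Alcove-folded reps (p=23, 10 weights, presented ϖ-order):

    λ_1+ρ ↦ (1, 2, 3, 12)
    λ_2+ρ ↦ (1, 2, 1, 4)
    λ_3+ρ ↦ (5, 1, 2, 6)
    λ_4+ρ ↦ (1, 2, 1, 4)
    λ_5+ρ ↦ (1, 2, 3, 12)
    λ_6+ρ ↦ (1, 2, 1, 4)
    λ_7+ρ ↦ (2, 2, 5, 4)
    λ_8+ρ ↦ (2, 2, 5, 4)
    λ_9+ρ ↦ (1, 2, 3, 12)
    λ_10+ρ ↦ (1, 2, 1, 4)

These 10 weights hit 4 W_23-dot-orbits; sizes (3, 4, 1, 2):

[[1, 5, 9], [2, 4, 6, 10], [3], [7, 8]]


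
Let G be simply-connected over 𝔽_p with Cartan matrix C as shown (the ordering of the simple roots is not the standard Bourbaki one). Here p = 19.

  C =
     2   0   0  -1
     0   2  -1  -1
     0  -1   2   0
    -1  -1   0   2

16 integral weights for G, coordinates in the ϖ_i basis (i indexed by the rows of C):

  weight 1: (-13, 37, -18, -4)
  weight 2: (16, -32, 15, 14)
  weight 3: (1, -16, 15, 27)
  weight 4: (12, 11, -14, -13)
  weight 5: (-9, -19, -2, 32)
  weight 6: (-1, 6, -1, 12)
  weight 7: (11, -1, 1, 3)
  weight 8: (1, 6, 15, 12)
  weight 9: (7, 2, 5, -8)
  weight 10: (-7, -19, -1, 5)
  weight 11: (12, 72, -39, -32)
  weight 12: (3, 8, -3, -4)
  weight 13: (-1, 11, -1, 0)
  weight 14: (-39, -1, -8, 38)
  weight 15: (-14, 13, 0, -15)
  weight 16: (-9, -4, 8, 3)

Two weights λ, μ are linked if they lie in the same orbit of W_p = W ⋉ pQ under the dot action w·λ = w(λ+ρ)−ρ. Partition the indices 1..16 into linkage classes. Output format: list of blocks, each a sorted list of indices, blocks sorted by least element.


Root system A_4: the 4×4 matrix C matches after relabeling.

Each λ_j+ρ reduced to Ā_19; 4-tuples below use C's row order:

  1: (12, 0, 2, 4)
  2: (12, 0, 2, 4)
  3: (1, 4, 2, 3)
  4: (0, 12, 0, 1)
  5: (6, 1, 4, 0)
  6: (0, 6, 0, 12)
  7: (12, 0, 2, 4)
  8: (12, 0, 2, 4)
  9: (1, 4, 2, 3)
  10: (0, 6, 0, 12)
  11: (12, 0, 2, 4)
  12: (1, 4, 2, 3)
  13: (0, 12, 0, 1)
  14: (0, 6, 0, 12)
  15: (6, 1, 4, 0)
  16: (1, 4, 2, 3)

Grouping the 16 weights by Ā_19-representative: 5 linkage classes.

[[1, 2, 7, 8, 11], [3, 9, 12, 16], [4, 13], [5, 15], [6, 10, 14]]


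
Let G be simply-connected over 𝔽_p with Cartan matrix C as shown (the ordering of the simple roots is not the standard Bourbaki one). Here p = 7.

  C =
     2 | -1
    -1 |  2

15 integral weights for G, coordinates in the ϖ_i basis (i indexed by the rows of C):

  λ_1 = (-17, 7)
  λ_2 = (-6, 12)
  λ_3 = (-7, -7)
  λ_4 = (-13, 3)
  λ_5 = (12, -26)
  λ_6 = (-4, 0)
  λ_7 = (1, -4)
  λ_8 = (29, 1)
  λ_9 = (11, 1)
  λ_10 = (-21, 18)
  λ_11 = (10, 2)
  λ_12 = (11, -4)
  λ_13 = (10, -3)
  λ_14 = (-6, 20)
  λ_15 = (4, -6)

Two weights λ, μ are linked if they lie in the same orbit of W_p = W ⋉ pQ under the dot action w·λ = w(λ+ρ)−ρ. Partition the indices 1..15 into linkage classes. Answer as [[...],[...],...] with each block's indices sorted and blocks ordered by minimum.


A_2 Cartan matrix, 2 simple roots permuted; ρ=(1,1).

Each λ_j+ρ reduced to Ā_7; 2-tuples below use C's row order:

  [1] (1, 1);  [2] (1, 1);  [3] (1, 1);  [4] (1, 2);  [5] (1, 2);  [6] (1, 2);  [7] (1, 2);  [8] (3, 2);  [9] (0, 5);  [10] (1, 1);  [11] (0, 4);  [12] (2, 2);  [13] (3, 2);  [14] (0, 5);  [15] (0, 5)

6 distinct reps among the 15 weights ⇒ 6 W_7-linkage classes:

[[1, 2, 3, 10], [4, 5, 6, 7], [8, 13], [9, 14, 15], [11], [12]]


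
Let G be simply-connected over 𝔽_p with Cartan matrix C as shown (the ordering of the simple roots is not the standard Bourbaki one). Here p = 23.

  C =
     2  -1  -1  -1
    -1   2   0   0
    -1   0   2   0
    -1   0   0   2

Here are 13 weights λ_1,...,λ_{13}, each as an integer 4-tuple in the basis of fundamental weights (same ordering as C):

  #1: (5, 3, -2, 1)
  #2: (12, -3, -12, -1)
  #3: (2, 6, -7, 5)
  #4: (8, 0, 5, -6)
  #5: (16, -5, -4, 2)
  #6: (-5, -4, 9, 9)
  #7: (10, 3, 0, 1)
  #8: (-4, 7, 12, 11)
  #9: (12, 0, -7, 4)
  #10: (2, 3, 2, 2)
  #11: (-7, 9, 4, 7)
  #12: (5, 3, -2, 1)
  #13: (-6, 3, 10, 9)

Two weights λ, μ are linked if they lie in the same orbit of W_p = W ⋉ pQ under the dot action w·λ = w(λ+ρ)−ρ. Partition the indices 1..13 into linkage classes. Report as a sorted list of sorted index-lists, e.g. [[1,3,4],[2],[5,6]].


Type D_4, rank 4, |W|=192; reorder rows/cols to standard.

Ā_23 reps of the 13 weights (D_4, coords as presented):

    1: (5, 4, 1, 2)
    2: (0, 2, 11, 0)
    3: (3, 4, 3, 3)
    4: (4, 1, 6, 5)
    5: (3, 4, 3, 3)
    6: (3, 4, 3, 3)
    7: (5, 4, 1, 2)
    8: (4, 1, 6, 5)
    9: (4, 1, 6, 5)
    10: (3, 4, 3, 3)
    11: (5, 4, 1, 2)
    12: (5, 4, 1, 2)
    13: (4, 1, 6, 5)

Linkage partition of the 13 weights (4 classes, p=23):

[[1, 7, 11, 12], [2], [3, 5, 6, 10], [4, 8, 9, 13]]


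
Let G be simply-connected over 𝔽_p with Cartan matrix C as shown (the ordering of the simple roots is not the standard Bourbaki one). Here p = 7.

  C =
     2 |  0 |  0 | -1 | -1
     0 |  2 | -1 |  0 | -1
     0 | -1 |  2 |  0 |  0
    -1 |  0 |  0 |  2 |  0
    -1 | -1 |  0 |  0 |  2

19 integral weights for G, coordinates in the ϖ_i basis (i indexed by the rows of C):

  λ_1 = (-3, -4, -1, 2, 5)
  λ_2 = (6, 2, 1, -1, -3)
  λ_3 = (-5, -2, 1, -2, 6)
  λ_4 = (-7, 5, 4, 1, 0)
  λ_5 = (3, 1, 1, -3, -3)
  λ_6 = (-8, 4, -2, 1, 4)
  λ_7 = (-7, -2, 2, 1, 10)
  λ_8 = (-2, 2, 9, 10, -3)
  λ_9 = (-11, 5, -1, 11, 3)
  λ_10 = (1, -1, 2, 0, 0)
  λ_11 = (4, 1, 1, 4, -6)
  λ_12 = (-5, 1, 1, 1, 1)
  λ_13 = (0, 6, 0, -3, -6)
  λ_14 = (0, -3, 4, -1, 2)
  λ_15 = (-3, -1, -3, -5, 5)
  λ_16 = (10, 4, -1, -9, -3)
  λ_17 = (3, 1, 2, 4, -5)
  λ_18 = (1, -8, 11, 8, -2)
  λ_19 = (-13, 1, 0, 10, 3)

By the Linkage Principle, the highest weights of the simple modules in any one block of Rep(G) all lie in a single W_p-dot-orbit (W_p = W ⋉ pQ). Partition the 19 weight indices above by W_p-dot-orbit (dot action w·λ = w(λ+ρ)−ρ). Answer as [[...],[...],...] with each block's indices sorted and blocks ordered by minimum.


Root system A_5: the 5×5 matrix C matches after relabeling.

Alcove-folded reps (p=7, 19 weights, presented ϖ-order):

  1: (2, 0, 3, 1, 1);  2: (2, 0, 0, 2, 2);  3: (1, 1, 0, 3, 1);  4: (1, 1, 0, 3, 1);  5: (0, 0, 2, 2, 2);  6: (0, 0, 2, 2, 2);  7: (0, 3, 1, 2, 1);  8: (2, 0, 3, 1, 1);  9: (1, 2, 3, 0, 1);  10: (2, 0, 3, 1, 1);  11: (0, 0, 2, 2, 2);  12: (0, 0, 2, 2, 2);  13: (1, 1, 0, 3, 1);  14: (1, 2, 3, 0, 1);  15: (2, 0, 0, 2, 2);  16: (1, 2, 3, 0, 1);  17: (0, 0, 2, 2, 2);  18: (1, 1, 0, 3, 1);  19: (1, 1, 0, 3, 1)

Linkage partition of the 19 weights (6 classes, p=7):

[[1, 8, 10], [2, 15], [3, 4, 13, 18, 19], [5, 6, 11, 12, 17], [7], [9, 14, 16]]


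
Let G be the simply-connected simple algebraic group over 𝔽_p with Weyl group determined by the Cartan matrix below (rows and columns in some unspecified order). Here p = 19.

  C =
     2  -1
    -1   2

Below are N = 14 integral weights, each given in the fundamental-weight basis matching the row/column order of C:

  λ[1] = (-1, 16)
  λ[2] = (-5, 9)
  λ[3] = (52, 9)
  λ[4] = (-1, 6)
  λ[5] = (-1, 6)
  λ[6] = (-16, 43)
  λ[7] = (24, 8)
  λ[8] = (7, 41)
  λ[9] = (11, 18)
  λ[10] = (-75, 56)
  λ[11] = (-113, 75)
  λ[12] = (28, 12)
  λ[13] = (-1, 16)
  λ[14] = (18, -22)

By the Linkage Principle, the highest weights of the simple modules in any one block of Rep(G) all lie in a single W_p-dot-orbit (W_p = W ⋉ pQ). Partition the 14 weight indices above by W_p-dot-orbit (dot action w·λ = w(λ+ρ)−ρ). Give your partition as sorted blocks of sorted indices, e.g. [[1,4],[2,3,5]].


Type A_2, rank 2, |W|=6; reorder rows/cols to standard.

Each λ_j+ρ reduced to Ā_19; 2-tuples below use C's row order:

  λ_1 → (0, 17)
  λ_2 → (4, 6)
  λ_3 → (4, 6)
  λ_4 → (0, 7)
  λ_5 → (0, 7)
  λ_6 → (4, 6)
  λ_7 → (4, 6)
  λ_8 → (7, 8)
  λ_9 → (0, 7)
  λ_10 → (0, 17)
  λ_11 → (0, 17)
  λ_12 → (4, 6)
  λ_13 → (0, 17)
  λ_14 → (0, 17)

These 14 weights hit 4 W_19-dot-orbits; sizes (5, 5, 3, 1):

[[1, 10, 11, 13, 14], [2, 3, 6, 7, 12], [4, 5, 9], [8]]


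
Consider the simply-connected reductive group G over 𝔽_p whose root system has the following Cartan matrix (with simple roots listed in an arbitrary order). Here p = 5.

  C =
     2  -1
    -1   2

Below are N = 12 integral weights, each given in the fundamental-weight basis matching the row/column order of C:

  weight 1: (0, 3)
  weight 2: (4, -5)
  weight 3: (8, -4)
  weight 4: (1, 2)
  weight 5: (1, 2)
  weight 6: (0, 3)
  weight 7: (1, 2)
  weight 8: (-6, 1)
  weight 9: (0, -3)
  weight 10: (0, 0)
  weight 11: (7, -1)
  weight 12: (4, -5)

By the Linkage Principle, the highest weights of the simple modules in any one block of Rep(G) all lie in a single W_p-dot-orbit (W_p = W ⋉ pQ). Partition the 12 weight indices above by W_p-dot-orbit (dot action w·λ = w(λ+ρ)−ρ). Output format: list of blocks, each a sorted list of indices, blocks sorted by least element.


C ↔ A_2 under row/col permutation; |W(A_2)| = 6.

Alcove-folded reps (p=5, 12 weights, presented ϖ-order):

  λ_1+ρ ↦ (1, 4) · λ_2+ρ ↦ (1, 4) · λ_3+ρ ↦ (1, 1) · λ_4+ρ ↦ (2, 3) · λ_5+ρ ↦ (2, 3) · λ_6+ρ ↦ (1, 4) · λ_7+ρ ↦ (2, 3) · λ_8+ρ ↦ (2, 3) · λ_9+ρ ↦ (1, 1) · λ_10+ρ ↦ (1, 1) · λ_11+ρ ↦ (2, 3) · λ_12+ρ ↦ (1, 4)

These 12 weights hit 3 W_5-dot-orbits; sizes (4, 3, 5):

[[1, 2, 6, 12], [3, 9, 10], [4, 5, 7, 8, 11]]


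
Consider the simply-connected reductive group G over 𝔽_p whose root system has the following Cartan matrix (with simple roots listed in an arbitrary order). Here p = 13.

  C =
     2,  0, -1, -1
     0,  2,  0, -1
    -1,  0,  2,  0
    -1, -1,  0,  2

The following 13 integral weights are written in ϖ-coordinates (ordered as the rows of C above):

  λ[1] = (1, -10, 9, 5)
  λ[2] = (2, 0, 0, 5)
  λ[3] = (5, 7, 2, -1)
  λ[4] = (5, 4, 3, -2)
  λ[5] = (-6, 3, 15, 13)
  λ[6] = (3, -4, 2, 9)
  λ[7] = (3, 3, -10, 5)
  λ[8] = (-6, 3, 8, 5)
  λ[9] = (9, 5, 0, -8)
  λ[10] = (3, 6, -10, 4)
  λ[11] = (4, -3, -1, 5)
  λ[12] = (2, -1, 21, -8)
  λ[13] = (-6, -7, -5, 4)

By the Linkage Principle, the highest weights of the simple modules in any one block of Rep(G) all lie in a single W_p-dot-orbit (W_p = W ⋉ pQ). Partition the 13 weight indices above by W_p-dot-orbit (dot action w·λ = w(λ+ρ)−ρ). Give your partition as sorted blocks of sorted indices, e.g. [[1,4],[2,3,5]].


A_4 Cartan matrix, 4 simple roots permuted; ρ=(1,1,1,1).

Ā_13 reps of the 13 weights (A_4, coords as presented):

  λ_1+ρ ↦ (1, 1, 4, 2)
  λ_2+ρ ↦ (3, 1, 1, 6)
  λ_3+ρ ↦ (5, 4, 1, 0)
  λ_4+ρ ↦ (5, 3, 3, 1)
  λ_5+ρ ↦ (3, 8, 1, 0)
  λ_6+ρ ↦ (3, 1, 1, 6)
  λ_7+ρ ↦ (5, 3, 3, 1)
  λ_8+ρ ↦ (5, 3, 3, 1)
  λ_9+ρ ↦ (3, 1, 1, 6)
  λ_10+ρ ↦ (5, 4, 1, 0)
  λ_11+ρ ↦ (5, 2, 0, 4)
  λ_12+ρ ↦ (5, 4, 1, 0)
  λ_13+ρ ↦ (5, 4, 1, 0)

Grouping the 13 weights by Ā_13-representative: 6 linkage classes.

[[1], [2, 6, 9], [3, 10, 12, 13], [4, 7, 8], [5], [11]]


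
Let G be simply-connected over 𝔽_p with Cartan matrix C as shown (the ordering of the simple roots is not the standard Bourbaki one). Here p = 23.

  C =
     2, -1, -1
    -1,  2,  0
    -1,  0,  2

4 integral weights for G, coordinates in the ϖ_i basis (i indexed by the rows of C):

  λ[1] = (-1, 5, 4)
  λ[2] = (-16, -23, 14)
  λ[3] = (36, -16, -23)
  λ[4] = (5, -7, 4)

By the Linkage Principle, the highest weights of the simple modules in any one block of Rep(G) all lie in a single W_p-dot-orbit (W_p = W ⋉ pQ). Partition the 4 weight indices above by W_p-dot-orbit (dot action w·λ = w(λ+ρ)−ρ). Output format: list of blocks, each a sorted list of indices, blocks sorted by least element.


Cartan matrix: type A_3 (|W|=24); un-permuting the 3 rows.

Ā_23 reps of the 4 weights (A_3, coords as presented):

    1: (0, 6, 5)
    2: (0, 1, 8)
    3: (0, 1, 8)
    4: (0, 6, 5)

These 4 weights hit 2 W_23-dot-orbits; sizes (2, 2):

[[1, 4], [2, 3]]


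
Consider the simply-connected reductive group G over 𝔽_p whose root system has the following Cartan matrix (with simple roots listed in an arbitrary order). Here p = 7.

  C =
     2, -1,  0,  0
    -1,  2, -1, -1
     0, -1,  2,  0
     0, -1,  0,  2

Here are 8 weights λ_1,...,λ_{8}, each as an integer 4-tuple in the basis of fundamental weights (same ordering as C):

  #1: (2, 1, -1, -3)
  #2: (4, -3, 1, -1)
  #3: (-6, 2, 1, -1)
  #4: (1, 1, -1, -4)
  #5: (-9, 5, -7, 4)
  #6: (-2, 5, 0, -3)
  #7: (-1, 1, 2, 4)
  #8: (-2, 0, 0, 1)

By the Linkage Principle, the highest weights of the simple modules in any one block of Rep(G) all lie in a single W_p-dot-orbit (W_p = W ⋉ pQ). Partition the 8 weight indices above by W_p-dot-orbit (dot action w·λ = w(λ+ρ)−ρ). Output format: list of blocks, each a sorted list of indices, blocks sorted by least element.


C ↔ D_4 under row/col permutation; |W(D_4)| = 192.

λ_j+ρ reflected into Ā_7 (⟨·,θ^∨⟩≤7); 4-tuples as given:

  λ_1+ρ ↦ (3, 0, 0, 2)
  λ_2+ρ ↦ (3, 0, 0, 2)
  λ_3+ρ ↦ (3, 0, 0, 2)
  λ_4+ρ ↦ (1, 0, 1, 2)
  λ_5+ρ ↦ (1, 0, 1, 2)
  λ_6+ρ ↦ (1, 0, 1, 2)
  λ_7+ρ ↦ (3, 0, 0, 2)
  λ_8+ρ ↦ (1, 0, 1, 2)

The 8 indices split into 2 linkage classes (same alcove rep ⇔ same W_7-dot-orbit):

[[1, 2, 3, 7], [4, 5, 6, 8]]


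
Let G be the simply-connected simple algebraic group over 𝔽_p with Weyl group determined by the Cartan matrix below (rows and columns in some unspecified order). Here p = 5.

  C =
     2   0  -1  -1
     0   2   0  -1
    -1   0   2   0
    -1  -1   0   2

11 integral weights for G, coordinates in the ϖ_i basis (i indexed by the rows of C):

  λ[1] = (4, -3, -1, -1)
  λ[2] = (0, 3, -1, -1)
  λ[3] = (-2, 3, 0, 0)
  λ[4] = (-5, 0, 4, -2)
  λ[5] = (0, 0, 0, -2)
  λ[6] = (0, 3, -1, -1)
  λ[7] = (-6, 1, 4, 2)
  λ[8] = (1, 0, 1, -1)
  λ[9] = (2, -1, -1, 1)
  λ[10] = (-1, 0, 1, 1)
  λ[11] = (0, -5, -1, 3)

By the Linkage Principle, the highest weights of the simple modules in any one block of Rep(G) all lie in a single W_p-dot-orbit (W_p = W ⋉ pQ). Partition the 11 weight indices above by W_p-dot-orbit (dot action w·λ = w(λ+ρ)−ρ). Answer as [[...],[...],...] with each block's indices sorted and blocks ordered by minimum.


Dynkin diagram of C (from the 6 off-diagonal −1 entries): A_4.

Alcove-folded reps (p=5, 11 weights, presented ϖ-order):

  [1] (3, 0, 0, 2) · [2] (1, 4, 0, 0) · [3] (1, 4, 0, 0) · [4] (1, 4, 0, 0) · [5] (0, 0, 1, 1) · [6] (1, 4, 0, 0) · [7] (3, 0, 0, 2) · [8] (2, 1, 2, 0) · [9] (3, 0, 0, 2) · [10] (0, 1, 2, 2) · [11] (1, 4, 0, 0)

Partition of {1..11} into 5 W_5-dot-orbits:

[[1, 7, 9], [2, 3, 4, 6, 11], [5], [8], [10]]


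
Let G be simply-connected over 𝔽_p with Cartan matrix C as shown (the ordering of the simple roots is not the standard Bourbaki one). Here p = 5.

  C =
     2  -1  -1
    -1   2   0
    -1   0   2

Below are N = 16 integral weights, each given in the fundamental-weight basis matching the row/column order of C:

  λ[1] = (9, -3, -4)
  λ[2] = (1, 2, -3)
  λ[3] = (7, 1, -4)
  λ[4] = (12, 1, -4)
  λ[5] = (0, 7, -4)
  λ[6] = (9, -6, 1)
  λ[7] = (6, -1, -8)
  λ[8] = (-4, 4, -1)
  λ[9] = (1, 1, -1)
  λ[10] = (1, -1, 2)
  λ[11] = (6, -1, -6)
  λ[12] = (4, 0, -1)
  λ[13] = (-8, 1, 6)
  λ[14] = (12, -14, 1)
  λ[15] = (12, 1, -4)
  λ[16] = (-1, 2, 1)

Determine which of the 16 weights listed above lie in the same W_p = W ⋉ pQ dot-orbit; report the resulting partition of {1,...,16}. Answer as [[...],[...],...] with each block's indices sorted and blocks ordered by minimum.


Dynkin diagram of C (from the 4 off-diagonal −1 entries): A_3.

λ_j+ρ reflected into Ā_5 (⟨·,θ^∨⟩≤5); 3-tuples as given:

  λ_1+ρ ↦ (0, 3, 2) · λ_2+ρ ↦ (0, 3, 2) · λ_3+ρ ↦ (0, 3, 2) · λ_4+ρ ↦ (0, 2, 3) · λ_5+ρ ↦ (1, 1, 2) · λ_6+ρ ↦ (2, 0, 3) · λ_7+ρ ↦ (2, 0, 3) · λ_8+ρ ↦ (0, 2, 3) · λ_9+ρ ↦ (2, 2, 0) · λ_10+ρ ↦ (2, 0, 3) · λ_11+ρ ↦ (0, 2, 3) · λ_12+ρ ↦ (4, 0, 1) · λ_13+ρ ↦ (0, 3, 2) · λ_14+ρ ↦ (0, 2, 3) · λ_15+ρ ↦ (0, 2, 3) · λ_16+ρ ↦ (0, 3, 2)

The 16 indices split into 6 linkage classes (same alcove rep ⇔ same W_5-dot-orbit):

[[1, 2, 3, 13, 16], [4, 8, 11, 14, 15], [5], [6, 7, 10], [9], [12]]


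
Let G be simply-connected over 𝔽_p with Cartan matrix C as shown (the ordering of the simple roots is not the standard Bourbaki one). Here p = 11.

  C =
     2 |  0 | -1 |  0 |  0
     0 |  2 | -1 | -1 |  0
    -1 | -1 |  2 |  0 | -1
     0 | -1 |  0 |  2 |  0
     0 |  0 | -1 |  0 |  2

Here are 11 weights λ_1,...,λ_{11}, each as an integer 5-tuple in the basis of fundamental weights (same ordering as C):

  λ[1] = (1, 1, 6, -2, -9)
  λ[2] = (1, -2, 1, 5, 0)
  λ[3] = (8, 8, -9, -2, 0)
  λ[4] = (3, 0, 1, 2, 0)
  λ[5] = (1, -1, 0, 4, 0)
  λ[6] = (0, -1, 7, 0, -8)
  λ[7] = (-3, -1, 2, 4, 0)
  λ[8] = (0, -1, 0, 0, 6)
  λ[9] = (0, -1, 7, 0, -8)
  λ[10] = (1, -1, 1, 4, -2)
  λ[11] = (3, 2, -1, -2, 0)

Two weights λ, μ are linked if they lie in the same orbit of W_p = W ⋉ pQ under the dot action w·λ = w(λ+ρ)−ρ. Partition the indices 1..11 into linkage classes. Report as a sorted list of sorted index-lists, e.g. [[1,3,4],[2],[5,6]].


Dynkin diagram of C (from the 8 off-diagonal −1 entries): D_5.

Folding the 11 weights λ_j+ρ into Ā_11 (reps in the given 5-coord order):

  [1] (1, 0, 1, 1, 7)
  [2] (2, 0, 1, 5, 1)
  [3] (1, 0, 1, 1, 7)
  [4] (4, 2, 0, 1, 1)
  [5] (2, 0, 1, 5, 1)
  [6] (1, 0, 1, 1, 7)
  [7] (2, 0, 1, 5, 1)
  [8] (1, 0, 1, 1, 7)
  [9] (1, 0, 1, 1, 7)
  [10] (2, 0, 1, 5, 1)
  [11] (4, 2, 0, 1, 1)

Linkage partition of the 11 weights (3 classes, p=11):

[[1, 3, 6, 8, 9], [2, 5, 7, 10], [4, 11]]


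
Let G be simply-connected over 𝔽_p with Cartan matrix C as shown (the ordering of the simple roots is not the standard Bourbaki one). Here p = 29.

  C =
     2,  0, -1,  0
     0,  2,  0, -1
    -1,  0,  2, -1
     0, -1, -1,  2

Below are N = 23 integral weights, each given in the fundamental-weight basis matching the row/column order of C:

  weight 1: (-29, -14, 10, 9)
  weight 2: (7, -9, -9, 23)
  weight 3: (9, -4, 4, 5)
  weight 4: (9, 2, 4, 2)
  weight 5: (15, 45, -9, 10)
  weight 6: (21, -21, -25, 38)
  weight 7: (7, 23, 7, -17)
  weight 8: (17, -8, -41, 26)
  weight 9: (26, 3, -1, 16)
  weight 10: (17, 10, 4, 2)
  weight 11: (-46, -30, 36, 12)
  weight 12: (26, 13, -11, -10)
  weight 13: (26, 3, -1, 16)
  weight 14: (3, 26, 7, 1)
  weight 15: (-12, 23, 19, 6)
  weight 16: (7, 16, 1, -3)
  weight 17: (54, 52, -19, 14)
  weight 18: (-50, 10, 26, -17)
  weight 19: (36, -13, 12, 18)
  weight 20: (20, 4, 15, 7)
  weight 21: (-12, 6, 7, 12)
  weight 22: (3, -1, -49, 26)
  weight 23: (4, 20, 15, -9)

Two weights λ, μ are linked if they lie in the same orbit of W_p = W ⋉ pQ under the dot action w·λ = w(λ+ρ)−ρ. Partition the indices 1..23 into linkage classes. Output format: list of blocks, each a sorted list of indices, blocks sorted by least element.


C ↔ A_4 under row/col permutation; |W(A_4)| = 120.

Each λ_j+ρ reduced to Ā_29; 4-tuples below use C's row order:

  1: (8, 7, 3, 10);  2: (0, 8, 8, 8);  3: (10, 3, 5, 3);  4: (10, 3, 5, 3);  5: (8, 7, 3, 10);  6: (8, 5, 9, 5);  7: (0, 8, 8, 8);  8: (9, 2, 2, 5);  9: (8, 15, 0, 2);  10: (10, 3, 5, 3);  11: (0, 8, 8, 8);  12: (8, 5, 9, 5);  13: (8, 15, 0, 2);  14: (8, 15, 0, 2);  15: (9, 2, 2, 5);  16: (8, 15, 0, 2);  17: (10, 3, 5, 3);  18: (9, 2, 2, 5);  19: (8, 7, 3, 10);  20: (0, 8, 8, 8);  21: (8, 7, 3, 10);  22: (8, 15, 0, 2);  23: (0, 8, 8, 8)

Grouping the 23 weights by Ā_29-representative: 6 linkage classes.

[[1, 5, 19, 21], [2, 7, 11, 20, 23], [3, 4, 10, 17], [6, 12], [8, 15, 18], [9, 13, 14, 16, 22]]


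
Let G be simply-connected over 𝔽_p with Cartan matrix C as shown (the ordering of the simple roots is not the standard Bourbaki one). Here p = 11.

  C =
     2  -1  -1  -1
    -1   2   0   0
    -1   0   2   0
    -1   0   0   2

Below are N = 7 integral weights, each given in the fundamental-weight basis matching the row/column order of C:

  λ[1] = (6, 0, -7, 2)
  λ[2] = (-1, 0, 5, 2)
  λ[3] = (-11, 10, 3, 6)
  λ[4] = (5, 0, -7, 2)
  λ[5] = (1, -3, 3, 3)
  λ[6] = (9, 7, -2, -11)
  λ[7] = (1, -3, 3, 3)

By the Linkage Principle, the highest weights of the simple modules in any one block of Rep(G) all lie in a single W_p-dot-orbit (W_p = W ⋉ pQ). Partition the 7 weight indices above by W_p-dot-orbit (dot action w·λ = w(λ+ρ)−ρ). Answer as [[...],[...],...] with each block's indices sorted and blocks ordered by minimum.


D_4 Cartan matrix, 4 simple roots permuted; ρ=(1,1,1,1).

λ_j+ρ reflected into Ā_11 (⟨·,θ^∨⟩≤11); 4-tuples as given:

  λ_1 → (0, 1, 6, 3);  λ_2 → (0, 1, 6, 3);  λ_3 → (0, 1, 6, 3);  λ_4 → (0, 1, 6, 3);  λ_5 → (0, 2, 4, 4);  λ_6 → (0, 1, 6, 3);  λ_7 → (0, 2, 4, 4)

Partition of {1..7} into 2 W_11-dot-orbits:

[[1, 2, 3, 4, 6], [5, 7]]


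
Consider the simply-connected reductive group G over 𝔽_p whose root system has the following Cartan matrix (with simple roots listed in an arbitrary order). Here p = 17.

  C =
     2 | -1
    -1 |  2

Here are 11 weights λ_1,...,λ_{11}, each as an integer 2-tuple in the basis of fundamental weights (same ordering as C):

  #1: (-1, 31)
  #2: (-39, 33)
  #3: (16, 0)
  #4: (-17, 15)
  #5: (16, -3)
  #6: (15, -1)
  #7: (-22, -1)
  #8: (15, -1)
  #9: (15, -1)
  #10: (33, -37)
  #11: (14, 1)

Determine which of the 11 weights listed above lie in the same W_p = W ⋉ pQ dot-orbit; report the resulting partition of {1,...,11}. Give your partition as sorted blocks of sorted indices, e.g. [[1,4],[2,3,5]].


Dynkin diagram of C (from the 2 off-diagonal −1 entries): A_2.

λ_j+ρ reflected into Ā_17 (⟨·,θ^∨⟩≤17); 2-tuples as given:

    [1] (15, 2)
    [2] (4, 13)
    [3] (16, 0)
    [4] (16, 0)
    [5] (15, 2)
    [6] (16, 0)
    [7] (4, 13)
    [8] (16, 0)
    [9] (16, 0)
    [10] (15, 2)
    [11] (15, 2)

Grouping the 11 weights by Ā_17-representative: 3 linkage classes.

[[1, 5, 10, 11], [2, 7], [3, 4, 6, 8, 9]]


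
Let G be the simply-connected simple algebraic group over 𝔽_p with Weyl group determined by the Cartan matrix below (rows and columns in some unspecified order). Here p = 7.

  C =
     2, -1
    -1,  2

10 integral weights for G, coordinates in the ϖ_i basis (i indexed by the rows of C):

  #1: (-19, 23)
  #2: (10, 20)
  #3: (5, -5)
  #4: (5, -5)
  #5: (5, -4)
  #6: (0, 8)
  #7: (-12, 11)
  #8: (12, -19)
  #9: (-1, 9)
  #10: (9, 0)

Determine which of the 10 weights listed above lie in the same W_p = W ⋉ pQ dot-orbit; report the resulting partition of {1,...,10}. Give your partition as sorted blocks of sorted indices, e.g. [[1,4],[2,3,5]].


A_2 Cartan matrix, 2 simple roots permuted; ρ=(1,1).

Ā_7 reps of the 10 weights (A_2, coords as presented):

  λ_1 → (3, 3);  λ_2 → (3, 4);  λ_3 → (2, 4);  λ_4 → (2, 4);  λ_5 → (3, 3);  λ_6 → (2, 4);  λ_7 → (2, 4);  λ_8 → (2, 4);  λ_9 → (3, 4);  λ_10 → (3, 3)

Grouping the 10 weights by Ā_7-representative: 3 linkage classes.

[[1, 5, 10], [2, 9], [3, 4, 6, 7, 8]]


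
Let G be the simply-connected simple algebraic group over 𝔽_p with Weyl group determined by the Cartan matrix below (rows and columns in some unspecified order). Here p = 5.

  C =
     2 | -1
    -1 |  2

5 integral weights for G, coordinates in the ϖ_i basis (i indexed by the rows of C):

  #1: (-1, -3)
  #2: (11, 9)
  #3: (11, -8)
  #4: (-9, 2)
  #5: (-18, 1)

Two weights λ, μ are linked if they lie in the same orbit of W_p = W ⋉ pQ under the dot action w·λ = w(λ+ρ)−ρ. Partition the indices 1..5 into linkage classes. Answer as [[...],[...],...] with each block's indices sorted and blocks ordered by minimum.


A_2 Cartan matrix, 2 simple roots permuted; ρ=(1,1).

λ_j+ρ reflected into Ā_5 (⟨·,θ^∨⟩≤5); 2-tuples as given:

    λ_1+ρ ↦ (2, 0)
    λ_2+ρ ↦ (2, 0)
    λ_3+ρ ↦ (0, 2)
    λ_4+ρ ↦ (0, 2)
    λ_5+ρ ↦ (2, 0)

These 5 weights hit 2 W_5-dot-orbits; sizes (3, 2):

[[1, 2, 5], [3, 4]]


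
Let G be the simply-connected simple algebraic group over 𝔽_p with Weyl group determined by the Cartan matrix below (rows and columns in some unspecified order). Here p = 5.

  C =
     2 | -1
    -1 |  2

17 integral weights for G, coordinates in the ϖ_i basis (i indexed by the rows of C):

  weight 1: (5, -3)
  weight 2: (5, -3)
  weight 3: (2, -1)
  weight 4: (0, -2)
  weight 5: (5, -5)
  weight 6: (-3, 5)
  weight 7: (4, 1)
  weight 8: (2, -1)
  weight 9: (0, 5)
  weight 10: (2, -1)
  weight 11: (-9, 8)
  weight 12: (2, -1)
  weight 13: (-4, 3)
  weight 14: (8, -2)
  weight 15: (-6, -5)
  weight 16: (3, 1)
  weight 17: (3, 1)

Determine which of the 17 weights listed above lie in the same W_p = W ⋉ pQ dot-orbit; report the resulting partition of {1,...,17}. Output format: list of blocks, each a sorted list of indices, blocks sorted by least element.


C ↔ A_2 under row/col permutation; |W(A_2)| = 6.

Alcove-folded reps (p=5, 17 weights, presented ϖ-order):

  1: (3, 1)
  2: (3, 1)
  3: (3, 0)
  4: (0, 1)
  5: (1, 3)
  6: (1, 3)
  7: (3, 0)
  8: (3, 0)
  9: (1, 3)
  10: (3, 0)
  11: (1, 3)
  12: (3, 0)
  13: (3, 1)
  14: (1, 3)
  15: (0, 1)
  16: (3, 1)
  17: (3, 1)

These 17 weights hit 4 W_5-dot-orbits; sizes (5, 5, 2, 5):

[[1, 2, 13, 16, 17], [3, 7, 8, 10, 12], [4, 15], [5, 6, 9, 11, 14]]


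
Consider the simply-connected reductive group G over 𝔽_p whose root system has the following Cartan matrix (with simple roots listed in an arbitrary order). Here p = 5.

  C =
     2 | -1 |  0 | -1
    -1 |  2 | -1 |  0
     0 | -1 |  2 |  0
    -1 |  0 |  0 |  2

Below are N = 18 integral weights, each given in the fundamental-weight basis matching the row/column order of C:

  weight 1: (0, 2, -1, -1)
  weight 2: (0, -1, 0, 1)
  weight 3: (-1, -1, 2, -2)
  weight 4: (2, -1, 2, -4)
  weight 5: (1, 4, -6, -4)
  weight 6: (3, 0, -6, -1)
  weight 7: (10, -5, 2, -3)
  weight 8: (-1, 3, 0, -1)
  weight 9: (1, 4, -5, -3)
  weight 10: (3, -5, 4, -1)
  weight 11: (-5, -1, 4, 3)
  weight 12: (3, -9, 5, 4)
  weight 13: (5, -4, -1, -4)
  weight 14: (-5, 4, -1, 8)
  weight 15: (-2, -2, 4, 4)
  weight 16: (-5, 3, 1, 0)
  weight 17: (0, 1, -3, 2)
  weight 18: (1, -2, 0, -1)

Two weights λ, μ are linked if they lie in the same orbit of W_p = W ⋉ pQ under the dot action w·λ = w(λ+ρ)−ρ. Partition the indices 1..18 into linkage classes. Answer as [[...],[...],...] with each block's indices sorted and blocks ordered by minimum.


Dynkin diagram of C (from the 6 off-diagonal −1 entries): A_4.

W_5-reps of the 18 weights in Ā_5 (same 4-coord order as C):

  [1] (1, 3, 0, 0);  [2] (1, 0, 1, 2);  [3] (0, 1, 2, 0);  [4] (0, 0, 2, 2);  [5] (0, 1, 2, 0);  [6] (0, 4, 1, 0);  [7] (1, 1, 0, 0);  [8] (0, 4, 1, 0);  [9] (0, 1, 2, 0);  [10] (0, 4, 1, 0);  [11] (0, 4, 1, 0);  [12] (1, 0, 1, 2);  [13] (0, 0, 2, 2);  [14] (0, 4, 1, 0);  [15] (1, 1, 0, 0);  [16] (1, 0, 1, 2);  [17] (1, 0, 1, 2);  [18] (1, 1, 0, 0)

Partition of {1..18} into 6 W_5-dot-orbits:

[[1], [2, 12, 16, 17], [3, 5, 9], [4, 13], [6, 8, 10, 11, 14], [7, 15, 18]]


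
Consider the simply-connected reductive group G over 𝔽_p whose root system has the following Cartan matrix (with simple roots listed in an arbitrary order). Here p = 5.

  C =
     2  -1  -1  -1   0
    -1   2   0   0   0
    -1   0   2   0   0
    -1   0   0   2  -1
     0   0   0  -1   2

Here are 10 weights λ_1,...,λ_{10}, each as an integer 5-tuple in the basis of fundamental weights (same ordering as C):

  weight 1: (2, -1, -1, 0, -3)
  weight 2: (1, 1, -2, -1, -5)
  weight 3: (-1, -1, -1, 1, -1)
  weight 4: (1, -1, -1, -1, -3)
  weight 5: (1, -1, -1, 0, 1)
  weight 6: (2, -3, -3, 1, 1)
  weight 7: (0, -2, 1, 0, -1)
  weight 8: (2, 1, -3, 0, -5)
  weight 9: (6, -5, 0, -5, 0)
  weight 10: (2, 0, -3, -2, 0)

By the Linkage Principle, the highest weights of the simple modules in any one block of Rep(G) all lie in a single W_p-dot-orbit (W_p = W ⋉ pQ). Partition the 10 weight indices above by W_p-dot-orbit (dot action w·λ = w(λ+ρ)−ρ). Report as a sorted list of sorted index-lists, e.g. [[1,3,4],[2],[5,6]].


C ↔ D_5 under row/col permutation; |W(D_5)| = 1920.

λ_j+ρ reflected into Ā_5 (⟨·,θ^∨⟩≤5); 5-tuples as given:

    λ_1+ρ ↦ (1, 0, 0, 1, 0)
    λ_2+ρ ↦ (0, 1, 2, 1, 0)
    λ_3+ρ ↦ (0, 0, 0, 2, 0)
    λ_4+ρ ↦ (0, 0, 0, 2, 0)
    λ_5+ρ ↦ (0, 0, 0, 2, 0)
    λ_6+ρ ↦ (1, 0, 0, 1, 0)
    λ_7+ρ ↦ (0, 1, 2, 1, 0)
    λ_8+ρ ↦ (1, 0, 0, 1, 0)
    λ_9+ρ ↦ (0, 1, 2, 1, 0)
    λ_10+ρ ↦ (0, 1, 2, 1, 0)

Grouping the 10 weights by Ā_5-representative: 3 linkage classes.

[[1, 6, 8], [2, 7, 9, 10], [3, 4, 5]]


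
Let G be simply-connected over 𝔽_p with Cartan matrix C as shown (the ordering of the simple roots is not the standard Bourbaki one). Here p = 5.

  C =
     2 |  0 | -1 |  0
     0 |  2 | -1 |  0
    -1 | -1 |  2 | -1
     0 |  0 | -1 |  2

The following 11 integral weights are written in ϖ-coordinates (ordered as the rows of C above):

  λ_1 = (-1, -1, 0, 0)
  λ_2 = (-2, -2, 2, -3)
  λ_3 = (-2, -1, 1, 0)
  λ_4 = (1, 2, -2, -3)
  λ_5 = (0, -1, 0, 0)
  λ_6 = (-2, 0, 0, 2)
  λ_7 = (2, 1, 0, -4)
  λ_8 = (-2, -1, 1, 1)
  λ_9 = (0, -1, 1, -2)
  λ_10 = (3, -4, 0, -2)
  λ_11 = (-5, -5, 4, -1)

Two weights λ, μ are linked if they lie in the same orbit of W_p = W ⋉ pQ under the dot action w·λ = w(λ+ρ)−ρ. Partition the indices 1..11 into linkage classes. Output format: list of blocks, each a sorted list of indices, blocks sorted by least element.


D_4 Cartan matrix, 4 simple roots permuted; ρ=(1,1,1,1).

Ā_5 reps of the 11 weights (D_4, coords as presented):

  λ_1 → (0, 0, 1, 1);  λ_2 → (0, 0, 1, 1);  λ_3 → (1, 0, 1, 1);  λ_4 → (1, 0, 1, 1);  λ_5 → (1, 0, 1, 1);  λ_6 → (1, 1, 0, 3);  λ_7 → (1, 0, 1, 1);  λ_8 → (1, 0, 1, 2);  λ_9 → (1, 0, 1, 1);  λ_10 → (1, 0, 1, 2);  λ_11 → (1, 1, 0, 3)

Linkage partition of the 11 weights (4 classes, p=5):

[[1, 2], [3, 4, 5, 7, 9], [6, 11], [8, 10]]


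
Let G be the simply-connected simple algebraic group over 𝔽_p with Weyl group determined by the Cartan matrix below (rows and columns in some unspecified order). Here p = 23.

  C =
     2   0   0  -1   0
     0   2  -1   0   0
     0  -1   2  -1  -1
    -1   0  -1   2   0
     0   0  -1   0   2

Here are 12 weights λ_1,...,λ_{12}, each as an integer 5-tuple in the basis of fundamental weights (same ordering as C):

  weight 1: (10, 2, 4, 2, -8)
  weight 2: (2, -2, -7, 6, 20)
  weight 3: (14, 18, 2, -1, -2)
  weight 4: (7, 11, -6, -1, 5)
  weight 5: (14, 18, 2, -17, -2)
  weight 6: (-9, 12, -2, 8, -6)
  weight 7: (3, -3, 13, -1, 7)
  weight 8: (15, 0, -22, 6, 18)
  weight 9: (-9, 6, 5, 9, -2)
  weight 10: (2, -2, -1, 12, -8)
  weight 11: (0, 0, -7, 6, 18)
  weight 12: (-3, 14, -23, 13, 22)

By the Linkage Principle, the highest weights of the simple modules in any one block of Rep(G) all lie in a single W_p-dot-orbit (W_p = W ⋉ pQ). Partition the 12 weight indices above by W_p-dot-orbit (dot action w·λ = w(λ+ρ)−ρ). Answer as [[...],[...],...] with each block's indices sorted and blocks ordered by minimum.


Root system D_5: the 5×5 matrix C matches after relabeling.

λ_j+ρ reflected into Ā_23 (⟨·,θ^∨⟩≤23); 5-tuples as given:

    λ_1+ρ ↦ (11, 1, 2, 1, 5)
    λ_2+ρ ↦ (1, 5, 1, 1, 13)
    λ_3+ρ ↦ (1, 5, 1, 1, 13)
    λ_4+ρ ↦ (3, 7, 0, 5, 1)
    λ_5+ρ ↦ (1, 5, 1, 1, 13)
    λ_6+ρ ↦ (3, 7, 0, 5, 1)
    λ_7+ρ ↦ (11, 1, 2, 1, 5)
    λ_8+ρ ↦ (1, 5, 1, 1, 13)
    λ_9+ρ ↦ (3, 7, 0, 5, 1)
    λ_10+ρ ↦ (3, 7, 0, 5, 1)
    λ_11+ρ ↦ (1, 5, 1, 1, 13)
    λ_12+ρ ↦ (3, 7, 0, 5, 1)

Grouping the 12 weights by Ā_23-representative: 3 linkage classes.

[[1, 7], [2, 3, 5, 8, 11], [4, 6, 9, 10, 12]]


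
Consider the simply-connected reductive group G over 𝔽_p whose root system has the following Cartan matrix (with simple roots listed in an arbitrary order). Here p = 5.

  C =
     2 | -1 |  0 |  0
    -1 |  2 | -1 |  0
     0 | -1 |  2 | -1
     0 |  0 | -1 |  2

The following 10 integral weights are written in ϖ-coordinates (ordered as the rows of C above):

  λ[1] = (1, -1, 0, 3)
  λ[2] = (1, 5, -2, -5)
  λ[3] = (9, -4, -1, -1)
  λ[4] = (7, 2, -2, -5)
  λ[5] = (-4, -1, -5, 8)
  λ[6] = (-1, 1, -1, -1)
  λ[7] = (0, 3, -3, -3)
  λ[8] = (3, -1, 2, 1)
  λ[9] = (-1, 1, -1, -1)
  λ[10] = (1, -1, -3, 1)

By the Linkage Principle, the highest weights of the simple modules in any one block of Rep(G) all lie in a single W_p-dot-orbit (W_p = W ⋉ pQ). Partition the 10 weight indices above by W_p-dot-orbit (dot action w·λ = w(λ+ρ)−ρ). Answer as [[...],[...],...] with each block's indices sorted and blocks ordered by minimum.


C ↔ A_4 under row/col permutation; |W(A_4)| = 120.

W_5-reps of the 10 weights in Ā_5 (same 4-coord order as C):

  λ_1 → (0, 0, 1, 2)
  λ_2 → (1, 0, 2, 2)
  λ_3 → (0, 2, 0, 0)
  λ_4 → (1, 0, 2, 2)
  λ_5 → (0, 0, 1, 2)
  λ_6 → (0, 2, 0, 0)
  λ_7 → (1, 0, 2, 2)
  λ_8 → (0, 0, 1, 2)
  λ_9 → (0, 2, 0, 0)
  λ_10 → (0, 2, 0, 0)

Grouping the 10 weights by Ā_5-representative: 3 linkage classes.

[[1, 5, 8], [2, 4, 7], [3, 6, 9, 10]]


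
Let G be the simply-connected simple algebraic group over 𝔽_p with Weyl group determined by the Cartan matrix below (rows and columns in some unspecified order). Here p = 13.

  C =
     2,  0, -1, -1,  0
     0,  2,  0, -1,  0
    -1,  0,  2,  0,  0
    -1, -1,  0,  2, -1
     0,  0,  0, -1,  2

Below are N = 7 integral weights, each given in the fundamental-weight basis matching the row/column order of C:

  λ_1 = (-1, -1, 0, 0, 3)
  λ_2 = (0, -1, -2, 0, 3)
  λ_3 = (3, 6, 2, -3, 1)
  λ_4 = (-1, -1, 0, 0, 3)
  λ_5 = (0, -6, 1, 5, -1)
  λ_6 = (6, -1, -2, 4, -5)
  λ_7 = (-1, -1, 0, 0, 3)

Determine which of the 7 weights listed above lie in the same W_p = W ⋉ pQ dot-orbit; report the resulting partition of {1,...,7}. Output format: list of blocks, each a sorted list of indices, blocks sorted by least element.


C ↔ D_5 under row/col permutation; |W(D_5)| = 1920.

Ā_13 reps of the 7 weights (D_5, coords as presented):

    1: (0, 0, 1, 1, 4)
    2: (0, 0, 1, 1, 4)
    3: (1, 5, 2, 1, 0)
    4: (0, 0, 1, 1, 4)
    5: (1, 5, 2, 1, 0)
    6: (0, 0, 1, 1, 4)
    7: (0, 0, 1, 1, 4)

The 7 indices split into 2 linkage classes (same alcove rep ⇔ same W_13-dot-orbit):

[[1, 2, 4, 6, 7], [3, 5]]


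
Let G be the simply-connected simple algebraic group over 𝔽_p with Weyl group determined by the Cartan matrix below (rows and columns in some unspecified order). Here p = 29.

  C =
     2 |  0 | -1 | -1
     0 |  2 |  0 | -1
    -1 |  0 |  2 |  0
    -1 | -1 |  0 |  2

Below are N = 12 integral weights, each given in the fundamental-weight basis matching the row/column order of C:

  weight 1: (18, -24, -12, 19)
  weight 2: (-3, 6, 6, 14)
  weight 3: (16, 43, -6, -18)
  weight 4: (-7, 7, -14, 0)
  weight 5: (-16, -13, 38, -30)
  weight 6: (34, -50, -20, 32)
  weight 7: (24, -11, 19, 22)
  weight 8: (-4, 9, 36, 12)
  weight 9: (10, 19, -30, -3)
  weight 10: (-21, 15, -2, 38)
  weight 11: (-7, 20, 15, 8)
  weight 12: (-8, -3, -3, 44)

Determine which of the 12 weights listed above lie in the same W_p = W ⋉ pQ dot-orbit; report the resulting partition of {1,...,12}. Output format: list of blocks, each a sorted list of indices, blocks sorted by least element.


A_4 Cartan matrix, 4 simple roots permuted; ρ=(1,1,1,1).

λ_j+ρ reflected into Ā_29 (⟨·,θ^∨⟩≤29); 4-tuples as given:

  [1] (5, 10, 1, 3) · [2] (2, 7, 5, 13) · [3] (10, 12, 5, 2) · [4] (5, 10, 1, 3) · [5] (10, 12, 5, 2) · [6] (10, 4, 0, 6) · [7] (10, 4, 0, 6) · [8] (5, 10, 1, 3) · [9] (2, 0, 9, 18) · [10] (5, 10, 1, 3) · [11] (5, 10, 1, 3) · [12] (2, 7, 5, 13)

5 distinct reps among the 12 weights ⇒ 5 W_29-linkage classes:

[[1, 4, 8, 10, 11], [2, 12], [3, 5], [6, 7], [9]]
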